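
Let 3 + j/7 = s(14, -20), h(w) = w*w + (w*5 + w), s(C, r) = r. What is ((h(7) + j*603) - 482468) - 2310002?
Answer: -2889462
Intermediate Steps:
h(w) = w**2 + 6*w (h(w) = w**2 + (5*w + w) = w**2 + 6*w)
j = -161 (j = -21 + 7*(-20) = -21 - 140 = -161)
((h(7) + j*603) - 482468) - 2310002 = ((7*(6 + 7) - 161*603) - 482468) - 2310002 = ((7*13 - 97083) - 482468) - 2310002 = ((91 - 97083) - 482468) - 2310002 = (-96992 - 482468) - 2310002 = -579460 - 2310002 = -2889462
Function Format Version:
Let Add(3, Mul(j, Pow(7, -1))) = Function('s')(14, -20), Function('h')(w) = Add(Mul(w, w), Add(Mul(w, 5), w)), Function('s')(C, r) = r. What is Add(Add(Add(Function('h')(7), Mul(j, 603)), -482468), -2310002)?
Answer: -2889462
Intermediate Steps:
Function('h')(w) = Add(Pow(w, 2), Mul(6, w)) (Function('h')(w) = Add(Pow(w, 2), Add(Mul(5, w), w)) = Add(Pow(w, 2), Mul(6, w)))
j = -161 (j = Add(-21, Mul(7, -20)) = Add(-21, -140) = -161)
Add(Add(Add(Function('h')(7), Mul(j, 603)), -482468), -2310002) = Add(Add(Add(Mul(7, Add(6, 7)), Mul(-161, 603)), -482468), -2310002) = Add(Add(Add(Mul(7, 13), -97083), -482468), -2310002) = Add(Add(Add(91, -97083), -482468), -2310002) = Add(Add(-96992, -482468), -2310002) = Add(-579460, -2310002) = -2889462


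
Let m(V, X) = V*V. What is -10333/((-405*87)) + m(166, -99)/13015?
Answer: 221083931/91716705 ≈ 2.4105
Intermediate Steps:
m(V, X) = V**2
-10333/((-405*87)) + m(166, -99)/13015 = -10333/((-405*87)) + 166**2/13015 = -10333/(-35235) + 27556*(1/13015) = -10333*(-1/35235) + 27556/13015 = 10333/35235 + 27556/13015 = 221083931/91716705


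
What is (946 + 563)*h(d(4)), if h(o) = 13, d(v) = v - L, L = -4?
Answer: 19617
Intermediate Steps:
d(v) = 4 + v (d(v) = v - 1*(-4) = v + 4 = 4 + v)
(946 + 563)*h(d(4)) = (946 + 563)*13 = 1509*13 = 19617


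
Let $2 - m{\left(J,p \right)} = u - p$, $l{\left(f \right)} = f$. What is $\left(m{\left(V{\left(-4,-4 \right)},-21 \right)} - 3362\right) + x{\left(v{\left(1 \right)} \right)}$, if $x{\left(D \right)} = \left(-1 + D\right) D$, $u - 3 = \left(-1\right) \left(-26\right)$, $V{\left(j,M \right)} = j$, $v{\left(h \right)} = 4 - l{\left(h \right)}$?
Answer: $-3404$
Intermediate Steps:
$v{\left(h \right)} = 4 - h$
$u = 29$ ($u = 3 - -26 = 3 + 26 = 29$)
$m{\left(J,p \right)} = -27 + p$ ($m{\left(J,p \right)} = 2 - \left(29 - p\right) = 2 + \left(-29 + p\right) = -27 + p$)
$x{\left(D \right)} = D \left(-1 + D\right)$
$\left(m{\left(V{\left(-4,-4 \right)},-21 \right)} - 3362\right) + x{\left(v{\left(1 \right)} \right)} = \left(\left(-27 - 21\right) - 3362\right) + \left(4 - 1\right) \left(-1 + \left(4 - 1\right)\right) = \left(-48 - 3362\right) + \left(4 - 1\right) \left(-1 + \left(4 - 1\right)\right) = -3410 + 3 \left(-1 + 3\right) = -3410 + 3 \cdot 2 = -3410 + 6 = -3404$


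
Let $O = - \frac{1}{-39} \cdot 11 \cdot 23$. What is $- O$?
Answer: $- \frac{253}{39} \approx -6.4872$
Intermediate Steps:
$O = \frac{253}{39}$ ($O = \left(-1\right) \left(- \frac{1}{39}\right) 11 \cdot 23 = \frac{1}{39} \cdot 11 \cdot 23 = \frac{11}{39} \cdot 23 = \frac{253}{39} \approx 6.4872$)
$- O = \left(-1\right) \frac{253}{39} = - \frac{253}{39}$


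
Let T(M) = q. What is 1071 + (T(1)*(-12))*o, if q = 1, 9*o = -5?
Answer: 3233/3 ≈ 1077.7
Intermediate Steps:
o = -5/9 (o = (⅑)*(-5) = -5/9 ≈ -0.55556)
T(M) = 1
1071 + (T(1)*(-12))*o = 1071 + (1*(-12))*(-5/9) = 1071 - 12*(-5/9) = 1071 + 20/3 = 3233/3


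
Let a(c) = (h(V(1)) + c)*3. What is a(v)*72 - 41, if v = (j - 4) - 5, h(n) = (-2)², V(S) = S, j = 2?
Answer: -689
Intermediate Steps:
h(n) = 4
v = -7 (v = (2 - 4) - 5 = -2 - 5 = -7)
a(c) = 12 + 3*c (a(c) = (4 + c)*3 = 12 + 3*c)
a(v)*72 - 41 = (12 + 3*(-7))*72 - 41 = (12 - 21)*72 - 41 = -9*72 - 41 = -648 - 41 = -689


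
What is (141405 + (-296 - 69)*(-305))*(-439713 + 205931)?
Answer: -59083724860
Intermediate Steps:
(141405 + (-296 - 69)*(-305))*(-439713 + 205931) = (141405 - 365*(-305))*(-233782) = (141405 + 111325)*(-233782) = 252730*(-233782) = -59083724860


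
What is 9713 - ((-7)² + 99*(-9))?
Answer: 10555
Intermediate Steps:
9713 - ((-7)² + 99*(-9)) = 9713 - (49 - 891) = 9713 - 1*(-842) = 9713 + 842 = 10555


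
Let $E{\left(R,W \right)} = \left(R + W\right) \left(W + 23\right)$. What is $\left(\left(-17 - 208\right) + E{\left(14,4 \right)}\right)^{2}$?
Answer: $68121$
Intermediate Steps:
$E{\left(R,W \right)} = \left(23 + W\right) \left(R + W\right)$ ($E{\left(R,W \right)} = \left(R + W\right) \left(23 + W\right) = \left(23 + W\right) \left(R + W\right)$)
$\left(\left(-17 - 208\right) + E{\left(14,4 \right)}\right)^{2} = \left(\left(-17 - 208\right) + \left(4^{2} + 23 \cdot 14 + 23 \cdot 4 + 14 \cdot 4\right)\right)^{2} = \left(\left(-17 - 208\right) + \left(16 + 322 + 92 + 56\right)\right)^{2} = \left(-225 + 486\right)^{2} = 261^{2} = 68121$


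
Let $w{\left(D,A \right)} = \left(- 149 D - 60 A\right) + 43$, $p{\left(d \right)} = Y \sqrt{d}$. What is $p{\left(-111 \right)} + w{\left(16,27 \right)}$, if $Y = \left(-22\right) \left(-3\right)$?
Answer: $-3961 + 66 i \sqrt{111} \approx -3961.0 + 695.35 i$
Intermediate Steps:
$Y = 66$
$p{\left(d \right)} = 66 \sqrt{d}$
$w{\left(D,A \right)} = 43 - 149 D - 60 A$
$p{\left(-111 \right)} + w{\left(16,27 \right)} = 66 \sqrt{-111} - 3961 = 66 i \sqrt{111} - 3961 = -3961 + 66 i \sqrt{111}$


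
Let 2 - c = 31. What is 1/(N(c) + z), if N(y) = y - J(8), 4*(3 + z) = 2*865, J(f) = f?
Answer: 2/785 ≈ 0.0025478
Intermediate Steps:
c = -29 (c = 2 - 1*31 = 2 - 31 = -29)
z = 859/2 (z = -3 + (2*865)/4 = -3 + (1/4)*1730 = -3 + 865/2 = 859/2 ≈ 429.50)
N(y) = -8 + y (N(y) = y - 1*8 = y - 8 = -8 + y)
1/(N(c) + z) = 1/((-8 - 29) + 859/2) = 1/(-37 + 859/2) = 1/(785/2) = 2/785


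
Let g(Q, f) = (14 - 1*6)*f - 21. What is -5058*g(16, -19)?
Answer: 875034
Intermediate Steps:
g(Q, f) = -21 + 8*f (g(Q, f) = (14 - 6)*f - 21 = 8*f - 21 = -21 + 8*f)
-5058*g(16, -19) = -5058*(-21 + 8*(-19)) = -5058*(-21 - 152) = -5058*(-173) = 875034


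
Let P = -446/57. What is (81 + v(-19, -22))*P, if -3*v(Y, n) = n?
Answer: -118190/171 ≈ -691.17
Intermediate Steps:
P = -446/57 (P = -446*1/57 = -446/57 ≈ -7.8246)
v(Y, n) = -n/3
(81 + v(-19, -22))*P = (81 - 1/3*(-22))*(-446/57) = (81 + 22/3)*(-446/57) = (265/3)*(-446/57) = -118190/171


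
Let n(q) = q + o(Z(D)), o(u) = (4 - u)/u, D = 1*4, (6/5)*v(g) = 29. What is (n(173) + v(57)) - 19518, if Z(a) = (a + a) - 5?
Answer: -38641/2 ≈ -19321.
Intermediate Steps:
v(g) = 145/6 (v(g) = (5/6)*29 = 145/6)
D = 4
Z(a) = -5 + 2*a (Z(a) = 2*a - 5 = -5 + 2*a)
o(u) = (4 - u)/u
n(q) = 1/3 + q (n(q) = q + (4 - (-5 + 2*4))/(-5 + 2*4) = q + (4 - (-5 + 8))/(-5 + 8) = q + (4 - 1*3)/3 = q + (4 - 3)/3 = q + (1/3)*1 = q + 1/3 = 1/3 + q)
(n(173) + v(57)) - 19518 = ((1/3 + 173) + 145/6) - 19518 = (520/3 + 145/6) - 19518 = 395/2 - 19518 = -38641/2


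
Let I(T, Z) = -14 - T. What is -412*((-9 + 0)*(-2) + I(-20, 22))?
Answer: -9888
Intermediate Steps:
-412*((-9 + 0)*(-2) + I(-20, 22)) = -412*((-9 + 0)*(-2) + (-14 - 1*(-20))) = -412*(-9*(-2) + (-14 + 20)) = -412*(18 + 6) = -412*24 = -9888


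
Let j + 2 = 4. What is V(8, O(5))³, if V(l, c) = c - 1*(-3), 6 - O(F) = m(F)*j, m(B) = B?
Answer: -1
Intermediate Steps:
j = 2 (j = -2 + 4 = 2)
O(F) = 6 - 2*F (O(F) = 6 - F*2 = 6 - 2*F)
V(l, c) = 3 + c (V(l, c) = c + 3 = 3 + c)
V(8, O(5))³ = (3 + (6 - 2*5))³ = (3 + (6 - 10))³ = (3 - 4)³ = (-1)³ = -1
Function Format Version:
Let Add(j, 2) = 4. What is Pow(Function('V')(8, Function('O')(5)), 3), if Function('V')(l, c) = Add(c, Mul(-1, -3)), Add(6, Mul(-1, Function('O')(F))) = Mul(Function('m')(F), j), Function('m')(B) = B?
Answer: -1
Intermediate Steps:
j = 2 (j = Add(-2, 4) = 2)
Function('O')(F) = Add(6, Mul(-2, F)) (Function('O')(F) = Add(6, Mul(-1, Mul(F, 2))) = Add(6, Mul(-1, Mul(2, F))) = Add(6, Mul(-2, F)))
Function('V')(l, c) = Add(3, c) (Function('V')(l, c) = Add(c, 3) = Add(3, c))
Pow(Function('V')(8, Function('O')(5)), 3) = Pow(Add(3, Add(6, Mul(-2, 5))), 3) = Pow(Add(3, Add(6, -10)), 3) = Pow(Add(3, -4), 3) = Pow(-1, 3) = -1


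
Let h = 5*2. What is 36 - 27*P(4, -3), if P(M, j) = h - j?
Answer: -315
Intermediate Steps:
h = 10
P(M, j) = 10 - j
36 - 27*P(4, -3) = 36 - 27*(10 - 1*(-3)) = 36 - 27*(10 + 3) = 36 - 27*13 = 36 - 351 = -315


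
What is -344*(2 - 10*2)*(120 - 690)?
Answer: -3529440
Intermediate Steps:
-344*(2 - 10*2)*(120 - 690) = -344*(2 - 20)*(-570) = -(-6192)*(-570) = -344*10260 = -3529440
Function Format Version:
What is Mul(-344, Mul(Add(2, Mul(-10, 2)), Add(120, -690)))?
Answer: -3529440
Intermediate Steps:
Mul(-344, Mul(Add(2, Mul(-10, 2)), Add(120, -690))) = Mul(-344, Mul(Add(2, -20), -570)) = Mul(-344, Mul(-18, -570)) = Mul(-344, 10260) = -3529440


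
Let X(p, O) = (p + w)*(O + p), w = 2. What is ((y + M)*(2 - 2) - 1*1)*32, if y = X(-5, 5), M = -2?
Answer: -32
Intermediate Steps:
X(p, O) = (2 + p)*(O + p) (X(p, O) = (p + 2)*(O + p) = (2 + p)*(O + p))
y = 0 (y = (-5)² + 2*5 + 2*(-5) + 5*(-5) = 25 + 10 - 10 - 25 = 0)
((y + M)*(2 - 2) - 1*1)*32 = ((0 - 2)*(2 - 2) - 1*1)*32 = (-2*0 - 1)*32 = (0 - 1)*32 = -1*32 = -32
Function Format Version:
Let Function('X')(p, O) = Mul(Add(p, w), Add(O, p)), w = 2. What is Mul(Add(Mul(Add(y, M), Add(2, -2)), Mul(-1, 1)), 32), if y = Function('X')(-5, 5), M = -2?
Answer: -32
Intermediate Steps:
Function('X')(p, O) = Mul(Add(2, p), Add(O, p)) (Function('X')(p, O) = Mul(Add(p, 2), Add(O, p)) = Mul(Add(2, p), Add(O, p)))
y = 0 (y = Add(Pow(-5, 2), Mul(2, 5), Mul(2, -5), Mul(5, -5)) = Add(25, 10, -10, -25) = 0)
Mul(Add(Mul(Add(y, M), Add(2, -2)), Mul(-1, 1)), 32) = Mul(Add(Mul(Add(0, -2), Add(2, -2)), Mul(-1, 1)), 32) = Mul(Add(Mul(-2, 0), -1), 32) = Mul(Add(0, -1), 32) = Mul(-1, 32) = -32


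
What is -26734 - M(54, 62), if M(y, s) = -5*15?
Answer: -26659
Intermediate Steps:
M(y, s) = -75
-26734 - M(54, 62) = -26734 - 1*(-75) = -26734 + 75 = -26659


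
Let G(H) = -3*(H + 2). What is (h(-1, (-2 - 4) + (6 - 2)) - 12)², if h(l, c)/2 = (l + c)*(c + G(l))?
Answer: 324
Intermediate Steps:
G(H) = -6 - 3*H (G(H) = -3*(2 + H) = -6 - 3*H)
h(l, c) = 2*(c + l)*(-6 + c - 3*l) (h(l, c) = 2*((l + c)*(c + (-6 - 3*l))) = 2*((c + l)*(-6 + c - 3*l)) = 2*(c + l)*(-6 + c - 3*l))
(h(-1, (-2 - 4) + (6 - 2)) - 12)² = ((2*((-2 - 4) + (6 - 2))² - 6*((-2 - 4) + (6 - 2))*(2 - 1) - 6*(-1)*(2 - 1) + 2*((-2 - 4) + (6 - 2))*(-1)) - 12)² = ((2*(-6 + 4)² - 6*(-6 + 4)*1 - 6*(-1)*1 + 2*(-6 + 4)*(-1)) - 12)² = ((2*(-2)² - 6*(-2)*1 + 6 + 2*(-2)*(-1)) - 12)² = ((2*4 + 12 + 6 + 4) - 12)² = ((8 + 12 + 6 + 4) - 12)² = (30 - 12)² = 18² = 324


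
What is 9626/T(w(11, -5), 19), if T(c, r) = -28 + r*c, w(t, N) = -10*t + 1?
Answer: -9626/2099 ≈ -4.5860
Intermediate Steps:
w(t, N) = 1 - 10*t
T(c, r) = -28 + c*r
9626/T(w(11, -5), 19) = 9626/(-28 + (1 - 10*11)*19) = 9626/(-28 + (1 - 110)*19) = 9626/(-28 - 109*19) = 9626/(-28 - 2071) = 9626/(-2099) = 9626*(-1/2099) = -9626/2099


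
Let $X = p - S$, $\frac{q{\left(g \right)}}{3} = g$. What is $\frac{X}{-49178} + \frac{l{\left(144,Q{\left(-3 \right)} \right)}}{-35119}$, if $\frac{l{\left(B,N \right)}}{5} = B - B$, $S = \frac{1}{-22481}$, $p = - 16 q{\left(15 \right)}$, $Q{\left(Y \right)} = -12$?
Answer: $\frac{16186319}{1105570618} \approx 0.014641$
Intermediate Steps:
$q{\left(g \right)} = 3 g$
$p = -720$ ($p = - 16 \cdot 3 \cdot 15 = \left(-16\right) 45 = -720$)
$S = - \frac{1}{22481} \approx -4.4482 \cdot 10^{-5}$
$l{\left(B,N \right)} = 0$ ($l{\left(B,N \right)} = 5 \left(B - B\right) = 5 \cdot 0 = 0$)
$X = - \frac{16186319}{22481}$ ($X = -720 - - \frac{1}{22481} = -720 + \frac{1}{22481} = - \frac{16186319}{22481} \approx -720.0$)
$\frac{X}{-49178} + \frac{l{\left(144,Q{\left(-3 \right)} \right)}}{-35119} = - \frac{16186319}{22481 \left(-49178\right)} + \frac{0}{-35119} = \left(- \frac{16186319}{22481}\right) \left(- \frac{1}{49178}\right) + 0 \left(- \frac{1}{35119}\right) = \frac{16186319}{1105570618} + 0 = \frac{16186319}{1105570618}$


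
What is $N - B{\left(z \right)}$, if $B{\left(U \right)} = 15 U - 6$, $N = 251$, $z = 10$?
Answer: $107$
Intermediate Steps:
$B{\left(U \right)} = -6 + 15 U$
$N - B{\left(z \right)} = 251 - \left(-6 + 15 \cdot 10\right) = 251 - \left(-6 + 150\right) = 251 - 144 = 107$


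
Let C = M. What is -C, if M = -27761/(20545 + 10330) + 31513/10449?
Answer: -682889186/322612875 ≈ -2.1167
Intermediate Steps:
M = 682889186/322612875 (M = -27761/30875 + 31513*(1/10449) = -27761*1/30875 + 31513/10449 = -27761/30875 + 31513/10449 = 682889186/322612875 ≈ 2.1167)
C = 682889186/322612875 ≈ 2.1167
-C = -1*682889186/322612875 = -682889186/322612875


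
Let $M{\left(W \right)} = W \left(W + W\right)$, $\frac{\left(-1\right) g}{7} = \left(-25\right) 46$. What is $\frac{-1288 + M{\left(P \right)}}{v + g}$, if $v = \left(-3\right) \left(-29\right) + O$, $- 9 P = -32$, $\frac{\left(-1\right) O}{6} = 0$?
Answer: $- \frac{102280}{659097} \approx -0.15518$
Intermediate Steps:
$O = 0$ ($O = \left(-6\right) 0 = 0$)
$g = 8050$ ($g = - 7 \left(\left(-25\right) 46\right) = \left(-7\right) \left(-1150\right) = 8050$)
$P = \frac{32}{9}$ ($P = \left(- \frac{1}{9}\right) \left(-32\right) = \frac{32}{9} \approx 3.5556$)
$M{\left(W \right)} = 2 W^{2}$ ($M{\left(W \right)} = W 2 W = 2 W^{2}$)
$v = 87$ ($v = \left(-3\right) \left(-29\right) + 0 = 87 + 0 = 87$)
$\frac{-1288 + M{\left(P \right)}}{v + g} = \frac{-1288 + 2 \left(\frac{32}{9}\right)^{2}}{87 + 8050} = \frac{-1288 + 2 \cdot \frac{1024}{81}}{8137} = \left(-1288 + \frac{2048}{81}\right) \frac{1}{8137} = \left(- \frac{102280}{81}\right) \frac{1}{8137} = - \frac{102280}{659097}$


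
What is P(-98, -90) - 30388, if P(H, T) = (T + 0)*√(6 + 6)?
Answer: -30388 - 180*√3 ≈ -30700.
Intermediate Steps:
P(H, T) = 2*T*√3 (P(H, T) = T*√12 = T*(2*√3) = 2*T*√3)
P(-98, -90) - 30388 = 2*(-90)*√3 - 30388 = -180*√3 - 30388 = -30388 - 180*√3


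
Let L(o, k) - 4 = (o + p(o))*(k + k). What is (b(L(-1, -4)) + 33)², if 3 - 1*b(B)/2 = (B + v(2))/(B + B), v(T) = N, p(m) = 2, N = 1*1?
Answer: 23409/16 ≈ 1463.1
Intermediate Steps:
N = 1
v(T) = 1
L(o, k) = 4 + 2*k*(2 + o) (L(o, k) = 4 + (o + 2)*(k + k) = 4 + (2 + o)*(2*k) = 4 + 2*k*(2 + o))
b(B) = 6 - (1 + B)/B (b(B) = 6 - 2*(B + 1)/(B + B) = 6 - 2*(1 + B)/(2*B) = 6 - 2*(1 + B)*1/(2*B) = 6 - (1 + B)/B)
(b(L(-1, -4)) + 33)² = ((5 - 1/(4 + 4*(-4) + 2*(-4)*(-1))) + 33)² = ((5 - 1/(4 - 16 + 8)) + 33)² = ((5 - 1/(-4)) + 33)² = ((5 - 1*(-¼)) + 33)² = ((5 + ¼) + 33)² = (21/4 + 33)² = (153/4)² = 23409/16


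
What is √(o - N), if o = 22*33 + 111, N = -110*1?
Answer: √947 ≈ 30.773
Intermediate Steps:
N = -110
o = 837 (o = 726 + 111 = 837)
√(o - N) = √(837 - 1*(-110)) = √(837 + 110) = √947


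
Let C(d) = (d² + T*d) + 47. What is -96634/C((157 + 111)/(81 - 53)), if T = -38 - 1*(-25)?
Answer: -4735066/695 ≈ -6813.0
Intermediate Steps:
T = -13 (T = -38 + 25 = -13)
C(d) = 47 + d² - 13*d (C(d) = (d² - 13*d) + 47 = 47 + d² - 13*d)
-96634/C((157 + 111)/(81 - 53)) = -96634/(47 + ((157 + 111)/(81 - 53))² - 13*(157 + 111)/(81 - 53)) = -96634/(47 + (268/28)² - 3484/28) = -96634/(47 + (268*(1/28))² - 3484/28) = -96634/(47 + (67/7)² - 13*67/7) = -96634/(47 + 4489/49 - 871/7) = -96634/695/49 = -96634*49/695 = -4735066/695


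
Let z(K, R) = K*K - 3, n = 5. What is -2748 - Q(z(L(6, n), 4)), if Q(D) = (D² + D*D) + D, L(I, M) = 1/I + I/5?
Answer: -1113519811/405000 ≈ -2749.4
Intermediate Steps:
L(I, M) = 1/I + I/5 (L(I, M) = 1/I + I*(⅕) = 1/I + I/5)
z(K, R) = -3 + K² (z(K, R) = K² - 3 = -3 + K²)
Q(D) = D + 2*D² (Q(D) = (D² + D²) + D = 2*D² + D = D + 2*D²)
-2748 - Q(z(L(6, n), 4)) = -2748 - (-3 + (1/6 + (⅕)*6)²)*(1 + 2*(-3 + (1/6 + (⅕)*6)²)) = -2748 - (-3 + (⅙ + 6/5)²)*(1 + 2*(-3 + (⅙ + 6/5)²)) = -2748 - (-3 + (41/30)²)*(1 + 2*(-3 + (41/30)²)) = -2748 - (-3 + 1681/900)*(1 + 2*(-3 + 1681/900)) = -2748 - (-1019)*(1 + 2*(-1019/900))/900 = -2748 - (-1019)*(1 - 1019/450)/900 = -2748 - (-1019)*(-569)/(900*450) = -2748 - 1*579811/405000 = -2748 - 579811/405000 = -1113519811/405000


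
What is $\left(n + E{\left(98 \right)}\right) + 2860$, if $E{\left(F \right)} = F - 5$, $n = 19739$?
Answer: $22692$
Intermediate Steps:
$E{\left(F \right)} = -5 + F$ ($E{\left(F \right)} = F - 5 = -5 + F$)
$\left(n + E{\left(98 \right)}\right) + 2860 = \left(19739 + \left(-5 + 98\right)\right) + 2860 = \left(19739 + 93\right) + 2860 = 19832 + 2860 = 22692$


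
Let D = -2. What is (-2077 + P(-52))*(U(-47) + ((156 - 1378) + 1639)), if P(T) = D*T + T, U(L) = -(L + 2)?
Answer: -935550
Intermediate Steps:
U(L) = -2 - L (U(L) = -(2 + L) = -2 - L)
P(T) = -T (P(T) = -2*T + T = -T)
(-2077 + P(-52))*(U(-47) + ((156 - 1378) + 1639)) = (-2077 - 1*(-52))*((-2 - 1*(-47)) + ((156 - 1378) + 1639)) = (-2077 + 52)*((-2 + 47) + (-1222 + 1639)) = -2025*(45 + 417) = -2025*462 = -935550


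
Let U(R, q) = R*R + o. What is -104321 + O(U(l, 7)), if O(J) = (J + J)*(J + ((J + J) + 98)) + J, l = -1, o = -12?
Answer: -105762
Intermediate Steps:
U(R, q) = -12 + R² (U(R, q) = R*R - 12 = R² - 12 = -12 + R²)
O(J) = J + 2*J*(98 + 3*J) (O(J) = (2*J)*(J + (2*J + 98)) + J = (2*J)*(J + (98 + 2*J)) + J = (2*J)*(98 + 3*J) + J = 2*J*(98 + 3*J) + J = J + 2*J*(98 + 3*J))
-104321 + O(U(l, 7)) = -104321 + (-12 + (-1)²)*(197 + 6*(-12 + (-1)²)) = -104321 + (-12 + 1)*(197 + 6*(-12 + 1)) = -104321 - 11*(197 + 6*(-11)) = -104321 - 11*(197 - 66) = -104321 - 11*131 = -104321 - 1441 = -105762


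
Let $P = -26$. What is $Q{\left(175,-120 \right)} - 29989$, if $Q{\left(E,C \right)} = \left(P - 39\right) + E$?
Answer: $-29879$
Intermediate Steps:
$Q{\left(E,C \right)} = -65 + E$ ($Q{\left(E,C \right)} = \left(-26 - 39\right) + E = -65 + E$)
$Q{\left(175,-120 \right)} - 29989 = \left(-65 + 175\right) - 29989 = 110 - 29989 = -29879$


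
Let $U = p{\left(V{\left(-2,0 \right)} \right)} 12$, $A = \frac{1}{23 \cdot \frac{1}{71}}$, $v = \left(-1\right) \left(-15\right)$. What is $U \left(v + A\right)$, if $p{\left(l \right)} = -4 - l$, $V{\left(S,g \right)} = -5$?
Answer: $\frac{4992}{23} \approx 217.04$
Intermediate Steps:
$v = 15$
$A = \frac{71}{23}$ ($A = \frac{1}{23 \cdot \frac{1}{71}} = \frac{1}{\frac{23}{71}} = \frac{71}{23} \approx 3.087$)
$U = 12$ ($U = \left(-4 - -5\right) 12 = \left(-4 + 5\right) 12 = 1 \cdot 12 = 12$)
$U \left(v + A\right) = 12 \left(15 + \frac{71}{23}\right) = 12 \cdot \frac{416}{23} = \frac{4992}{23}$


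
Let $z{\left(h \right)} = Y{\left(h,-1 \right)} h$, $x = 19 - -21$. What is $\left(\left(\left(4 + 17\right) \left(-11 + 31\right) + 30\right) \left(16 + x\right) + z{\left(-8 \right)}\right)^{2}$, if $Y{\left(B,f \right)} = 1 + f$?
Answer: $635040000$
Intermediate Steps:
$x = 40$ ($x = 19 + 21 = 40$)
$z{\left(h \right)} = 0$ ($z{\left(h \right)} = \left(1 - 1\right) h = 0 h = 0$)
$\left(\left(\left(4 + 17\right) \left(-11 + 31\right) + 30\right) \left(16 + x\right) + z{\left(-8 \right)}\right)^{2} = \left(\left(\left(4 + 17\right) \left(-11 + 31\right) + 30\right) \left(16 + 40\right) + 0\right)^{2} = \left(\left(21 \cdot 20 + 30\right) 56 + 0\right)^{2} = \left(\left(420 + 30\right) 56 + 0\right)^{2} = \left(450 \cdot 56 + 0\right)^{2} = \left(25200 + 0\right)^{2} = 25200^{2} = 635040000$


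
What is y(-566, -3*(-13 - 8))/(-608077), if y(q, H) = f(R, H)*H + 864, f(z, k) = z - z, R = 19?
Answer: -864/608077 ≈ -0.0014209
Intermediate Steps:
f(z, k) = 0
y(q, H) = 864 (y(q, H) = 0*H + 864 = 0 + 864 = 864)
y(-566, -3*(-13 - 8))/(-608077) = 864/(-608077) = 864*(-1/608077) = -864/608077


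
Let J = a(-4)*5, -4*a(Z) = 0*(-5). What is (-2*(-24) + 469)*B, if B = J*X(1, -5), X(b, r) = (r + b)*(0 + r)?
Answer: 0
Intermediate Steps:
a(Z) = 0 (a(Z) = -0*(-5) = -1/4*0 = 0)
X(b, r) = r*(b + r) (X(b, r) = (b + r)*r = r*(b + r))
J = 0 (J = 0*5 = 0)
B = 0 (B = 0*(-5*(1 - 5)) = 0*(-5*(-4)) = 0*20 = 0)
(-2*(-24) + 469)*B = (-2*(-24) + 469)*0 = (48 + 469)*0 = 517*0 = 0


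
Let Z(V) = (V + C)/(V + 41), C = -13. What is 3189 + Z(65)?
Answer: 169043/53 ≈ 3189.5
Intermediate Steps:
Z(V) = (-13 + V)/(41 + V) (Z(V) = (V - 13)/(V + 41) = (-13 + V)/(41 + V))
3189 + Z(65) = 3189 + (-13 + 65)/(41 + 65) = 3189 + 52/106 = 3189 + (1/106)*52 = 3189 + 26/53 = 169043/53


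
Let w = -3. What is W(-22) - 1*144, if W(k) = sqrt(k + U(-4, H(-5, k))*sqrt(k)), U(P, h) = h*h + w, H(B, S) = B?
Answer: -144 + sqrt(-22 + 22*I*sqrt(22)) ≈ -137.54 + 7.9846*I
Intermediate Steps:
U(P, h) = -3 + h**2 (U(P, h) = h*h - 3 = h**2 - 3 = -3 + h**2)
W(k) = sqrt(k + 22*sqrt(k)) (W(k) = sqrt(k + (-3 + (-5)**2)*sqrt(k)) = sqrt(k + (-3 + 25)*sqrt(k)) = sqrt(k + 22*sqrt(k)))
W(-22) - 1*144 = sqrt(-22 + 22*sqrt(-22)) - 1*144 = sqrt(-22 + 22*(I*sqrt(22))) - 144 = sqrt(-22 + 22*I*sqrt(22)) - 144 = -144 + sqrt(-22 + 22*I*sqrt(22))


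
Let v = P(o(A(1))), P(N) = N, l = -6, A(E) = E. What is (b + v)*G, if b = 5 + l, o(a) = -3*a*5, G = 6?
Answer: -96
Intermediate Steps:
o(a) = -15*a
v = -15 (v = -15*1 = -15)
b = -1 (b = 5 - 6 = -1)
(b + v)*G = (-1 - 15)*6 = -16*6 = -96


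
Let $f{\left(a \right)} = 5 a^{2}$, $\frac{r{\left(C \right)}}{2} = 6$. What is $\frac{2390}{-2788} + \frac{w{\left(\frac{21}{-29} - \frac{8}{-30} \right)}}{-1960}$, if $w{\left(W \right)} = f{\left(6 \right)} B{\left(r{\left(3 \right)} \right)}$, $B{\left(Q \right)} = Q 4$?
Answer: $- \frac{359659}{68306} \approx -5.2654$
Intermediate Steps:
$r{\left(C \right)} = 12$ ($r{\left(C \right)} = 2 \cdot 6 = 12$)
$B{\left(Q \right)} = 4 Q$
$w{\left(W \right)} = 8640$ ($w{\left(W \right)} = 5 \cdot 6^{2} \cdot 4 \cdot 12 = 5 \cdot 36 \cdot 48 = 180 \cdot 48 = 8640$)
$\frac{2390}{-2788} + \frac{w{\left(\frac{21}{-29} - \frac{8}{-30} \right)}}{-1960} = \frac{2390}{-2788} + \frac{8640}{-1960} = 2390 \left(- \frac{1}{2788}\right) + 8640 \left(- \frac{1}{1960}\right) = - \frac{1195}{1394} - \frac{216}{49} = - \frac{359659}{68306}$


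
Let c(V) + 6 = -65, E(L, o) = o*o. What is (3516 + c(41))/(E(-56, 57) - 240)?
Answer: 3445/3009 ≈ 1.1449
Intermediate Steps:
E(L, o) = o²
c(V) = -71 (c(V) = -6 - 65 = -71)
(3516 + c(41))/(E(-56, 57) - 240) = (3516 - 71)/(57² - 240) = 3445/(3249 - 240) = 3445/3009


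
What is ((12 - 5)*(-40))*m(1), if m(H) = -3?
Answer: 840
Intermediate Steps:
((12 - 5)*(-40))*m(1) = ((12 - 5)*(-40))*(-3) = (7*(-40))*(-3) = -280*(-3) = 840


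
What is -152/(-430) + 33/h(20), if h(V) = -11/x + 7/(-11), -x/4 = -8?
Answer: -164748/4945 ≈ -33.316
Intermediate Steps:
x = 32 (x = -4*(-8) = 32)
h(V) = -345/352 (h(V) = -11/32 + 7/(-11) = -11*1/32 + 7*(-1/11) = -11/32 - 7/11 = -345/352)
-152/(-430) + 33/h(20) = -152/(-430) + 33/(-345/352) = -152*(-1/430) + 33*(-352/345) = 76/215 - 3872/115 = -164748/4945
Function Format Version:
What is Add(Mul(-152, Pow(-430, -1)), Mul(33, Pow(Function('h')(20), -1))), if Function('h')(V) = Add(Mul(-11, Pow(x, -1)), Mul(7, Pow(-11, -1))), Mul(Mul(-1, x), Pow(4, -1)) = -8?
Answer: Rational(-164748, 4945) ≈ -33.316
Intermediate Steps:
x = 32 (x = Mul(-4, -8) = 32)
Function('h')(V) = Rational(-345, 352) (Function('h')(V) = Add(Mul(-11, Pow(32, -1)), Mul(7, Pow(-11, -1))) = Add(Mul(-11, Rational(1, 32)), Mul(7, Rational(-1, 11))) = Add(Rational(-11, 32), Rational(-7, 11)) = Rational(-345, 352))
Add(Mul(-152, Pow(-430, -1)), Mul(33, Pow(Function('h')(20), -1))) = Add(Mul(-152, Pow(-430, -1)), Mul(33, Pow(Rational(-345, 352), -1))) = Add(Mul(-152, Rational(-1, 430)), Mul(33, Rational(-352, 345))) = Add(Rational(76, 215), Rational(-3872, 115)) = Rational(-164748, 4945)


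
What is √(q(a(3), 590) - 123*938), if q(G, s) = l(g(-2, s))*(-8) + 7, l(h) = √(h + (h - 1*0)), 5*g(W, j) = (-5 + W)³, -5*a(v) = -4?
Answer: √(-2884175 - 280*I*√70)/5 ≈ 0.13794 - 339.66*I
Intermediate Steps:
a(v) = ⅘ (a(v) = -⅕*(-4) = ⅘)
g(W, j) = (-5 + W)³/5
l(h) = √2*√h (l(h) = √(h + (h + 0)) = √(h + h) = √(2*h) = √2*√h)
q(G, s) = 7 - 56*I*√70/5 (q(G, s) = (√2*√((-5 - 2)³/5))*(-8) + 7 = (√2*√((⅕)*(-7)³))*(-8) + 7 = (√2*√((⅕)*(-343)))*(-8) + 7 = (√2*√(-343/5))*(-8) + 7 = (√2*(7*I*√35/5))*(-8) + 7 = (7*I*√70/5)*(-8) + 7 = -56*I*√70/5 + 7 = 7 - 56*I*√70/5)
√(q(a(3), 590) - 123*938) = √((7 - 56*I*√70/5) - 123*938) = √((7 - 56*I*√70/5) - 115374) = √(-115367 - 56*I*√70/5)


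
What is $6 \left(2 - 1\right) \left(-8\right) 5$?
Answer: $-240$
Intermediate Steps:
$6 \left(2 - 1\right) \left(-8\right) 5 = 6 \cdot 1 \left(-8\right) 5 = 6 \left(-8\right) 5 = \left(-48\right) 5 = -240$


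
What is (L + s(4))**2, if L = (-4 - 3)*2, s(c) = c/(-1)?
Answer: 324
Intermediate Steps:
s(c) = -c (s(c) = c*(-1) = -c)
L = -14 (L = -7*2 = -14)
(L + s(4))**2 = (-14 - 1*4)**2 = (-14 - 4)**2 = (-18)**2 = 324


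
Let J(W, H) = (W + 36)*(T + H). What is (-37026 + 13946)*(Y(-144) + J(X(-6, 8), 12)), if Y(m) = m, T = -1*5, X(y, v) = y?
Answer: -1523280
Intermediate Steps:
T = -5
J(W, H) = (-5 + H)*(36 + W) (J(W, H) = (W + 36)*(-5 + H) = (36 + W)*(-5 + H) = (-5 + H)*(36 + W))
(-37026 + 13946)*(Y(-144) + J(X(-6, 8), 12)) = (-37026 + 13946)*(-144 + (-180 - 5*(-6) + 36*12 + 12*(-6))) = -23080*(-144 + (-180 + 30 + 432 - 72)) = -23080*(-144 + 210) = -23080*66 = -1523280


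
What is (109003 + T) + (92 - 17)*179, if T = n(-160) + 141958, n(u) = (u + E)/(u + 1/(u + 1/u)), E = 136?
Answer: 45125428081/170680 ≈ 2.6439e+5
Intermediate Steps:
n(u) = (136 + u)/(u + 1/(u + 1/u)) (n(u) = (u + 136)/(u + 1/(u + 1/u)) = (136 + u)/(u + 1/(u + 1/u)))
T = 24229417041/170680 (T = (136 - 160 + (-160)**3 + 136*(-160)**2)/((-160)*(2 + (-160)**2)) + 141958 = -(136 - 160 - 4096000 + 136*25600)/(160*(2 + 25600)) + 141958 = -1/160*(136 - 160 - 4096000 + 3481600)/25602 + 141958 = -1/160*1/25602*(-614424) + 141958 = 25601/170680 + 141958 = 24229417041/170680 ≈ 1.4196e+5)
(109003 + T) + (92 - 17)*179 = (109003 + 24229417041/170680) + (92 - 17)*179 = 42834049081/170680 + 75*179 = 42834049081/170680 + 13425 = 45125428081/170680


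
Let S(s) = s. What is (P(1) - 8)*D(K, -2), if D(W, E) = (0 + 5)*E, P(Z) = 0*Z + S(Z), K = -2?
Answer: 70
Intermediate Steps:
P(Z) = Z (P(Z) = 0*Z + Z = 0 + Z = Z)
D(W, E) = 5*E
(P(1) - 8)*D(K, -2) = (1 - 8)*(5*(-2)) = -7*(-10) = 70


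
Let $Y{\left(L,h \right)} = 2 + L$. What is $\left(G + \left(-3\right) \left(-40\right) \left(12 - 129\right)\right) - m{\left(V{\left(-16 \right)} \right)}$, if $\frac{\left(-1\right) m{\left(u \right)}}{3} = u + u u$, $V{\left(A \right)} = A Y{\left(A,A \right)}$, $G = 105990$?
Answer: $243150$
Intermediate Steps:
$V{\left(A \right)} = A \left(2 + A\right)$
$m{\left(u \right)} = - 3 u - 3 u^{2}$ ($m{\left(u \right)} = - 3 \left(u + u u\right) = - 3 \left(u + u^{2}\right) = - 3 u - 3 u^{2}$)
$\left(G + \left(-3\right) \left(-40\right) \left(12 - 129\right)\right) - m{\left(V{\left(-16 \right)} \right)} = \left(105990 + \left(-3\right) \left(-40\right) \left(12 - 129\right)\right) - - 3 \left(- 16 \left(2 - 16\right)\right) \left(1 - 16 \left(2 - 16\right)\right) = \left(105990 + 120 \left(-117\right)\right) - - 3 \left(\left(-16\right) \left(-14\right)\right) \left(1 - -224\right) = \left(105990 - 14040\right) - \left(-3\right) 224 \left(1 + 224\right) = 91950 - \left(-3\right) 224 \cdot 225 = 91950 - -151200 = 91950 + 151200 = 243150$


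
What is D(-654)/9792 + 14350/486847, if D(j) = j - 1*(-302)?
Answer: -964217/148975182 ≈ -0.0064723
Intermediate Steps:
D(j) = 302 + j (D(j) = j + 302 = 302 + j)
D(-654)/9792 + 14350/486847 = (302 - 654)/9792 + 14350/486847 = -352*1/9792 + 14350*(1/486847) = -11/306 + 14350/486847 = -964217/148975182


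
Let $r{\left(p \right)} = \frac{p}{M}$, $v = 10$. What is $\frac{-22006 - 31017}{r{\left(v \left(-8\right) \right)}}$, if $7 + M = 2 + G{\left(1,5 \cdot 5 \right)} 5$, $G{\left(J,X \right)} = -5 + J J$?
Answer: $- \frac{265115}{16} \approx -16570.0$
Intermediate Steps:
$G{\left(J,X \right)} = -5 + J^{2}$
$M = -25$ ($M = -7 + \left(2 + \left(-5 + 1^{2}\right) 5\right) = -7 + \left(2 + \left(-5 + 1\right) 5\right) = -7 + \left(2 - 20\right) = -7 - 18 = -25$)
$r{\left(p \right)} = - \frac{p}{25}$ ($r{\left(p \right)} = \frac{p}{-25} = p \left(- \frac{1}{25}\right) = - \frac{p}{25}$)
$\frac{-22006 - 31017}{r{\left(v \left(-8\right) \right)}} = \frac{-22006 - 31017}{\left(- \frac{1}{25}\right) 10 \left(-8\right)} = \frac{-22006 - 31017}{\left(- \frac{1}{25}\right) \left(-80\right)} = - \frac{53023}{\frac{16}{5}} = \left(-53023\right) \frac{5}{16} = - \frac{265115}{16}$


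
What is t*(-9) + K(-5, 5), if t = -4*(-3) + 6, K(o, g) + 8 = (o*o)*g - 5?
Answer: -50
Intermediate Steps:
K(o, g) = -13 + g*o² (K(o, g) = -8 + ((o*o)*g - 5) = -8 + (o²*g - 5) = -8 + (g*o² - 5) = -8 + (-5 + g*o²) = -13 + g*o²)
t = 18 (t = 12 + 6 = 18)
t*(-9) + K(-5, 5) = 18*(-9) + (-13 + 5*(-5)²) = -162 + (-13 + 5*25) = -162 + (-13 + 125) = -162 + 112 = -50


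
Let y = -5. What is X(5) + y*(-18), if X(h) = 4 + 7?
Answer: 101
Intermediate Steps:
X(h) = 11
X(5) + y*(-18) = 11 - 5*(-18) = 11 + 90 = 101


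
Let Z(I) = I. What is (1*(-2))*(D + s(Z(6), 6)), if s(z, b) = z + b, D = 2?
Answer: -28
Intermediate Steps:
s(z, b) = b + z
(1*(-2))*(D + s(Z(6), 6)) = (1*(-2))*(2 + (6 + 6)) = -2*(2 + 12) = -2*14 = -28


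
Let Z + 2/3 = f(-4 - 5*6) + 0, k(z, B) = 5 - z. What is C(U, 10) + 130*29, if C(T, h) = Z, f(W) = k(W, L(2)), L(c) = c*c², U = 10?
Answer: 11425/3 ≈ 3808.3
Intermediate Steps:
L(c) = c³
f(W) = 5 - W
Z = 115/3 (Z = -⅔ + ((5 - (-4 - 5*6)) + 0) = -⅔ + ((5 - (-4 - 30)) + 0) = -⅔ + ((5 - 1*(-34)) + 0) = -⅔ + ((5 + 34) + 0) = -⅔ + (39 + 0) = -⅔ + 39 = 115/3 ≈ 38.333)
C(T, h) = 115/3
C(U, 10) + 130*29 = 115/3 + 130*29 = 115/3 + 3770 = 11425/3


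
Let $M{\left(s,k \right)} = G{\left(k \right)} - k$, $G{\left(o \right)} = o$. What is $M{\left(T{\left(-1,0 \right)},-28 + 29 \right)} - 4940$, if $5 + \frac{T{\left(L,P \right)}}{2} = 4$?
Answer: $-4940$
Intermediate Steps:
$T{\left(L,P \right)} = -2$ ($T{\left(L,P \right)} = -10 + 2 \cdot 4 = -10 + 8 = -2$)
$M{\left(s,k \right)} = 0$ ($M{\left(s,k \right)} = k - k = 0$)
$M{\left(T{\left(-1,0 \right)},-28 + 29 \right)} - 4940 = 0 - 4940 = -4940$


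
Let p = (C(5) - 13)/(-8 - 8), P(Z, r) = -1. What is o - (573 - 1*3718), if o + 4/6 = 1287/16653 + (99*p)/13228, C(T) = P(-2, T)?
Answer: 426258901493/135560544 ≈ 3144.4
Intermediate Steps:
C(T) = -1
p = 7/8 (p = (-1 - 13)/(-8 - 8) = -14/(-16) = -14*(-1/16) = 7/8 ≈ 0.87500)
o = -79009387/135560544 (o = -2/3 + (1287/16653 + (99*(7/8))/13228) = -2/3 + (1287*(1/16653) + (693/8)*(1/13228)) = -2/3 + (33/427 + 693/105824) = -2/3 + 3788103/45186848 = -79009387/135560544 ≈ -0.58283)
o - (573 - 1*3718) = -79009387/135560544 - (573 - 1*3718) = -79009387/135560544 - (573 - 3718) = -79009387/135560544 - 1*(-3145) = -79009387/135560544 + 3145 = 426258901493/135560544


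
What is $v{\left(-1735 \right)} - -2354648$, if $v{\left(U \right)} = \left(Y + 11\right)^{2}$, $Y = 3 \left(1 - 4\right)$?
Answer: $2354652$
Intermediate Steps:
$Y = -9$ ($Y = 3 \left(-3\right) = -9$)
$v{\left(U \right)} = 4$ ($v{\left(U \right)} = \left(-9 + 11\right)^{2} = 2^{2} = 4$)
$v{\left(-1735 \right)} - -2354648 = 4 - -2354648 = 4 + 2354648 = 2354652$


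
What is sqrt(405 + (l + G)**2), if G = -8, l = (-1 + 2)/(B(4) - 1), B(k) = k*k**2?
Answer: sqrt(1860454)/63 ≈ 21.651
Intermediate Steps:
B(k) = k**3
l = 1/63 (l = (-1 + 2)/(4**3 - 1) = 1/(64 - 1) = 1/63 ≈ 0.015873)
sqrt(405 + (l + G)**2) = sqrt(405 + (1/63 - 8)**2) = sqrt(405 + (-503/63)**2) = sqrt(405 + 253009/3969) = sqrt(1860454/3969) = sqrt(1860454)/63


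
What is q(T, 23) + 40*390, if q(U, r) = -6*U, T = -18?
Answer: 15708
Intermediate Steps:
q(T, 23) + 40*390 = -6*(-18) + 40*390 = 108 + 15600 = 15708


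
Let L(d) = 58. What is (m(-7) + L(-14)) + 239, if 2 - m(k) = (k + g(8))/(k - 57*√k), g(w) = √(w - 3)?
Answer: 973537/3256 + √5/3256 - 57*I*√35/22792 + 57*I*√7/3256 ≈ 299.0 + 0.031521*I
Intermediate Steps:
g(w) = √(-3 + w)
m(k) = 2 - (k + √5)/(k - 57*√k) (m(k) = 2 - (k + √(-3 + 8))/(k - 57*√k) = 2 - (k + √5)/(k - 57*√k))
(m(-7) + L(-14)) + 239 = ((√5 - 1*(-7) + 114*√(-7))/(-1*(-7) + 57*√(-7)) + 58) + 239 = ((√5 + 7 + 114*(I*√7))/(7 + 57*(I*√7)) + 58) + 239 = ((√5 + 7 + 114*I*√7)/(7 + 57*I*√7) + 58) + 239 = ((7 + √5 + 114*I*√7)/(7 + 57*I*√7) + 58) + 239 = (58 + (7 + √5 + 114*I*√7)/(7 + 57*I*√7)) + 239 = 297 + (7 + √5 + 114*I*√7)/(7 + 57*I*√7)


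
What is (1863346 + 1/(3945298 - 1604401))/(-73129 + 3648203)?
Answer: 4361901061363/8368880001378 ≈ 0.52120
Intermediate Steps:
(1863346 + 1/(3945298 - 1604401))/(-73129 + 3648203) = (1863346 + 1/2340897)/3575074 = (1863346 + 1/2340897)*(1/3575074) = (4361901061363/2340897)*(1/3575074) = 4361901061363/8368880001378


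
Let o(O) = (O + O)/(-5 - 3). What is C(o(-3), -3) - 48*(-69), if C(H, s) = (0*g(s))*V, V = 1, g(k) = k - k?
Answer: 3312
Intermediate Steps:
g(k) = 0
o(O) = -O/4 (o(O) = (2*O)/(-8) = (2*O)*(-⅛) = -O/4)
C(H, s) = 0 (C(H, s) = (0*0)*1 = 0*1 = 0)
C(o(-3), -3) - 48*(-69) = 0 - 48*(-69) = 0 + 3312 = 3312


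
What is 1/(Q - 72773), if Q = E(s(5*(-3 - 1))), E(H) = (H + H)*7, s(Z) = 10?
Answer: -1/72633 ≈ -1.3768e-5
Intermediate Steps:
E(H) = 14*H (E(H) = (2*H)*7 = 14*H)
Q = 140 (Q = 14*10 = 140)
1/(Q - 72773) = 1/(140 - 72773) = 1/(-72633) = -1/72633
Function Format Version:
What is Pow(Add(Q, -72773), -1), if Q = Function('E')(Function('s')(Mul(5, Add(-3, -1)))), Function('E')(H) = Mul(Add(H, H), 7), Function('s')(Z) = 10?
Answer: Rational(-1, 72633) ≈ -1.3768e-5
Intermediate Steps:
Function('E')(H) = Mul(14, H) (Function('E')(H) = Mul(Mul(2, H), 7) = Mul(14, H))
Q = 140 (Q = Mul(14, 10) = 140)
Pow(Add(Q, -72773), -1) = Pow(Add(140, -72773), -1) = Pow(-72633, -1) = Rational(-1, 72633)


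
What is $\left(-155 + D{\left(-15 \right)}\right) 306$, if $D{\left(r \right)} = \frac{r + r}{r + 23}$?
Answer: $- \frac{97155}{2} \approx -48578.0$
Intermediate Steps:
$D{\left(r \right)} = \frac{2 r}{23 + r}$
$\left(-155 + D{\left(-15 \right)}\right) 306 = \left(-155 + 2 \left(-15\right) \frac{1}{23 - 15}\right) 306 = \left(-155 + 2 \left(-15\right) \frac{1}{8}\right) 306 = \left(-155 - \frac{15}{4}\right) 306 = \left(- \frac{635}{4}\right) 306 = - \frac{97155}{2}$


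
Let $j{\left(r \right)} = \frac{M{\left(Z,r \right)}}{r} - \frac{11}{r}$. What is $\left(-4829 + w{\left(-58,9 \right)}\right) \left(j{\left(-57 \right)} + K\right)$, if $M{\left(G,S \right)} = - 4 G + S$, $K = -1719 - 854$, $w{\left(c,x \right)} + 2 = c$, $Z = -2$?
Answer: $\frac{238910763}{19} \approx 1.2574 \cdot 10^{7}$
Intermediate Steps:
$w{\left(c,x \right)} = -2 + c$
$K = -2573$
$M{\left(G,S \right)} = S - 4 G$
$j{\left(r \right)} = - \frac{11}{r} + \frac{8 + r}{r}$ ($j{\left(r \right)} = \frac{r - -8}{r} - \frac{11}{r} = \frac{r + 8}{r} - \frac{11}{r} = \frac{8 + r}{r} - \frac{11}{r} = - \frac{11}{r} + \frac{8 + r}{r}$)
$\left(-4829 + w{\left(-58,9 \right)}\right) \left(j{\left(-57 \right)} + K\right) = \left(-4829 - 60\right) \left(\frac{-3 - 57}{-57} - 2573\right) = \left(-4829 - 60\right) \left(\left(- \frac{1}{57}\right) \left(-60\right) - 2573\right) = - 4889 \left(\frac{20}{19} - 2573\right) = \left(-4889\right) \left(- \frac{48867}{19}\right) = \frac{238910763}{19}$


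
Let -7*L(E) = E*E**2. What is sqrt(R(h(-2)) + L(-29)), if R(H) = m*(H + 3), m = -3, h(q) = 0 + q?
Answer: 4*sqrt(10661)/7 ≈ 59.001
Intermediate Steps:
h(q) = q
R(H) = -9 - 3*H (R(H) = -3*(H + 3) = -3*(3 + H) = -9 - 3*H)
L(E) = -E**3/7 (L(E) = -E*E**2/7 = -E**3/7)
sqrt(R(h(-2)) + L(-29)) = sqrt((-9 - 3*(-2)) - 1/7*(-29)**3) = sqrt((-9 + 6) - 1/7*(-24389)) = sqrt(-3 + 24389/7) = sqrt(24368/7) = 4*sqrt(10661)/7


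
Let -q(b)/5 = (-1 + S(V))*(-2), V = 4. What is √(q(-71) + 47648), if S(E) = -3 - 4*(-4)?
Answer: 2*√11942 ≈ 218.56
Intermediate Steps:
S(E) = 13 (S(E) = -3 + 16 = 13)
q(b) = 120 (q(b) = -5*(-1 + 13)*(-2) = -60*(-2) = -5*(-24) = 120)
√(q(-71) + 47648) = √(120 + 47648) = √47768 = 2*√11942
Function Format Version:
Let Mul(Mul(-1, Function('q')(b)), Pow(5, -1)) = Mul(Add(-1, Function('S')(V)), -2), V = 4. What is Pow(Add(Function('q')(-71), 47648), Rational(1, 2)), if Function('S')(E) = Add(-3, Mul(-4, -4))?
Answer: Mul(2, Pow(11942, Rational(1, 2))) ≈ 218.56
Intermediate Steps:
Function('S')(E) = 13 (Function('S')(E) = Add(-3, 16) = 13)
Function('q')(b) = 120 (Function('q')(b) = Mul(-5, Mul(Add(-1, 13), -2)) = Mul(-5, Mul(12, -2)) = Mul(-5, -24) = 120)
Pow(Add(Function('q')(-71), 47648), Rational(1, 2)) = Pow(Add(120, 47648), Rational(1, 2)) = Pow(47768, Rational(1, 2)) = Mul(2, Pow(11942, Rational(1, 2)))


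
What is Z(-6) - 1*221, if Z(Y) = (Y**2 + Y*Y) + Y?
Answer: -155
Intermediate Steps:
Z(Y) = Y + 2*Y**2 (Z(Y) = (Y**2 + Y**2) + Y = 2*Y**2 + Y = Y + 2*Y**2)
Z(-6) - 1*221 = -6*(1 + 2*(-6)) - 1*221 = -6*(1 - 12) - 221 = -6*(-11) - 221 = 66 - 221 = -155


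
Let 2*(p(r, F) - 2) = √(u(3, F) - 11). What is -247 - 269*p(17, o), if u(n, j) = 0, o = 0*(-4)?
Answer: -785 - 269*I*√11/2 ≈ -785.0 - 446.09*I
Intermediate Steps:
o = 0
p(r, F) = 2 + I*√11/2 (p(r, F) = 2 + √(0 - 11)/2 = 2 + √(-11)/2 = 2 + (I*√11)/2 = 2 + I*√11/2)
-247 - 269*p(17, o) = -247 - 269*(2 + I*√11/2) = -247 + (-538 - 269*I*√11/2) = -785 - 269*I*√11/2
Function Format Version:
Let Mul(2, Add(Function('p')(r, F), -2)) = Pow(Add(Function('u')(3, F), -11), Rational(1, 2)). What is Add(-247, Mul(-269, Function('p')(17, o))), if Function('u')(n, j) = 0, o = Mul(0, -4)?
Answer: Add(-785, Mul(Rational(-269, 2), I, Pow(11, Rational(1, 2)))) ≈ Add(-785.00, Mul(-446.09, I))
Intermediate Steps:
o = 0
Function('p')(r, F) = Add(2, Mul(Rational(1, 2), I, Pow(11, Rational(1, 2)))) (Function('p')(r, F) = Add(2, Mul(Rational(1, 2), Pow(Add(0, -11), Rational(1, 2)))) = Add(2, Mul(Rational(1, 2), Pow(-11, Rational(1, 2)))) = Add(2, Mul(Rational(1, 2), Mul(I, Pow(11, Rational(1, 2))))) = Add(2, Mul(Rational(1, 2), I, Pow(11, Rational(1, 2)))))
Add(-247, Mul(-269, Function('p')(17, o))) = Add(-247, Mul(-269, Add(2, Mul(Rational(1, 2), I, Pow(11, Rational(1, 2)))))) = Add(-247, Add(-538, Mul(Rational(-269, 2), I, Pow(11, Rational(1, 2))))) = Add(-785, Mul(Rational(-269, 2), I, Pow(11, Rational(1, 2))))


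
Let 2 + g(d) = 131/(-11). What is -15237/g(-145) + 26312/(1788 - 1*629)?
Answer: 22031361/19703 ≈ 1118.2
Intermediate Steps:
g(d) = -153/11 (g(d) = -2 + 131/(-11) = -2 + 131*(-1/11) = -2 - 131/11 = -153/11)
-15237/g(-145) + 26312/(1788 - 1*629) = -15237/(-153/11) + 26312/(1788 - 1*629) = -15237*(-11/153) + 26312/(1788 - 629) = 18623/17 + 26312/1159 = 22031361/19703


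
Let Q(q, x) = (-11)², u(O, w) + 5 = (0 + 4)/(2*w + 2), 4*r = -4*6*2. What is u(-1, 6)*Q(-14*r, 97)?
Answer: -3993/7 ≈ -570.43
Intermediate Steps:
r = -12 (r = (-4*6*2)/4 = (-24*2)/4 = (¼)*(-48) = -12)
u(O, w) = -5 + 4/(2 + 2*w) (u(O, w) = -5 + (0 + 4)/(2*w + 2) = -5 + 4/(2 + 2*w))
Q(q, x) = 121
u(-1, 6)*Q(-14*r, 97) = ((-3 - 5*6)/(1 + 6))*121 = ((-3 - 30)/7)*121 = ((⅐)*(-33))*121 = -33/7*121 = -3993/7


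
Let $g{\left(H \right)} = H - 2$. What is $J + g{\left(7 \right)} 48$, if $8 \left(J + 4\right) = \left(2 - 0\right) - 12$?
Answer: $\frac{939}{4} \approx 234.75$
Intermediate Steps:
$J = - \frac{21}{4}$ ($J = -4 + \frac{\left(2 - 0\right) - 12}{8} = -4 + \frac{\left(2 + 0\right) - 12}{8} = -4 + \frac{2 - 12}{8} = -4 + \frac{1}{8} \left(-10\right) = -4 - \frac{5}{4} = - \frac{21}{4} \approx -5.25$)
$g{\left(H \right)} = -2 + H$
$J + g{\left(7 \right)} 48 = - \frac{21}{4} + \left(-2 + 7\right) 48 = - \frac{21}{4} + 5 \cdot 48 = - \frac{21}{4} + 240 = \frac{939}{4}$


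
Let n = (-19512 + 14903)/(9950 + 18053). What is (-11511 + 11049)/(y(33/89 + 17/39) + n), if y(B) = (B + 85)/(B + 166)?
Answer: -2496855123532/1890575677 ≈ -1320.7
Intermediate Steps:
n = -4609/28003 ≈ -0.16459
y(B) = (85 + B)/(166 + B)
(-11511 + 11049)/(y(33/89 + 17/39) + n) = (-11511 + 11049)/((85 + (33/89 + 17/39))/(166 + (33/89 + 17/39)) - 4609/28003) = -462/((85 + (33*(1/89) + 17*(1/39)))/(166 + (33*(1/89) + 17*(1/39))) - 4609/28003) = -462/((85 + (33/89 + 17/39))/(166 + (33/89 + 17/39)) - 4609/28003) = -462/((85 + 2800/3471)/(166 + 2800/3471) - 4609/28003) = -462/((297835/3471)/(578986/3471) - 4609/28003) = -462/((3471/578986)*(297835/3471) - 4609/28003) = -462/(297835/578986 - 4609/28003) = -462/5671727031/16213344958 = -462*16213344958/5671727031 = -2496855123532/1890575677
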